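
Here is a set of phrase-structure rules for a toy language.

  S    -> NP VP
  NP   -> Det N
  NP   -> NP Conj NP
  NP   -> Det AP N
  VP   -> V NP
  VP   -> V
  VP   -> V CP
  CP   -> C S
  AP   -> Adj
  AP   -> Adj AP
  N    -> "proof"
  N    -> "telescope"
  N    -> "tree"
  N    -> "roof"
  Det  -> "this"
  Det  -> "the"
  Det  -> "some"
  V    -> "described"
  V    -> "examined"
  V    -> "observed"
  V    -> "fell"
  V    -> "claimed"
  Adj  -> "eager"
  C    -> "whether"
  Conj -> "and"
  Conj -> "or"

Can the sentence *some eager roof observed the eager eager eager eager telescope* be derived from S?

S
  NP
    Det: some
    AP
      Adj: eager
    N: roof
  VP
    V: observed
    NP
      Det: the
      AP
        Adj: eager
        AP
          Adj: eager
          AP
            Adj: eager
            AP
              Adj: eager
      N: telescope
The bracketing above is licensed at every node by one of the given productions, with S at the root.

Grammatical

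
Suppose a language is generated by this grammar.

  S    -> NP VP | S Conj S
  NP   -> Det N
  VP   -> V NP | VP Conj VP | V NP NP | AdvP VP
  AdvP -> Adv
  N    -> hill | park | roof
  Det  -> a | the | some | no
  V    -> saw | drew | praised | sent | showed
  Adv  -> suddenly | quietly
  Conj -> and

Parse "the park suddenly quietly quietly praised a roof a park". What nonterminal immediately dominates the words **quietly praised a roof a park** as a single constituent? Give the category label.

VP

[S [NP [Det the] [N park]] [VP [AdvP [Adv suddenly]] [VP [AdvP [Adv quietly]] [VP [AdvP [Adv quietly]] [VP [V praised] [NP [Det a] [N roof]] [NP [Det a] [N park]]]]]]]
The span 'quietly praised a roof a park' is the VP node built by VP → AdvP VP.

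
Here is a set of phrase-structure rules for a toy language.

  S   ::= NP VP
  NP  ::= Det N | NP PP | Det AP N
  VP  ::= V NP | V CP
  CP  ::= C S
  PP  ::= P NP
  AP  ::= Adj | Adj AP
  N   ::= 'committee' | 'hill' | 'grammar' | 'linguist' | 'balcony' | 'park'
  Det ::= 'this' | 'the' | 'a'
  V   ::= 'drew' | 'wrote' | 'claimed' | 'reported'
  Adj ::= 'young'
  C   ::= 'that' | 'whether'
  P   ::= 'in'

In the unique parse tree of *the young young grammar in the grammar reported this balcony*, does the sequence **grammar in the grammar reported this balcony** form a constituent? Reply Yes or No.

[S [NP [NP [Det the] [AP [Adj young] [AP [Adj young]]] [N grammar]] [PP [P in] [NP [Det the] [N grammar]]]] [VP [V reported] [NP [Det this] [N balcony]]]]
The smallest constituent containing 'grammar in the grammar reported this balcony' is the S spanning 'the young young grammar in the grammar reported this balcony'; no single node in the tree dominates exactly the given words.

No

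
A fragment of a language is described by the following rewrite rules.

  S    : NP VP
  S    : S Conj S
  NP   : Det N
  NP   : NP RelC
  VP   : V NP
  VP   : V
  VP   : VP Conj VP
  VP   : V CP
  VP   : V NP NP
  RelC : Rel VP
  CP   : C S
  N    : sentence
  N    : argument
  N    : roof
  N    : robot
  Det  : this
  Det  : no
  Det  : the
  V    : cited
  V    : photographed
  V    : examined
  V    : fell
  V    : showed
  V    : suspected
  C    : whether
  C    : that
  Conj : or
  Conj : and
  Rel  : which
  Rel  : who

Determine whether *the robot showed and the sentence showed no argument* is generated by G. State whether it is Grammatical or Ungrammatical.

Grammatical

S
  S
    NP
      Det: the
      N: robot
    VP
      V: showed
  Conj: and
  S
    NP
      Det: the
      N: sentence
    VP
      V: showed
      NP
        Det: no
        N: argument
Each bracket corresponds to one application of a listed rule, so the string is derivable from S.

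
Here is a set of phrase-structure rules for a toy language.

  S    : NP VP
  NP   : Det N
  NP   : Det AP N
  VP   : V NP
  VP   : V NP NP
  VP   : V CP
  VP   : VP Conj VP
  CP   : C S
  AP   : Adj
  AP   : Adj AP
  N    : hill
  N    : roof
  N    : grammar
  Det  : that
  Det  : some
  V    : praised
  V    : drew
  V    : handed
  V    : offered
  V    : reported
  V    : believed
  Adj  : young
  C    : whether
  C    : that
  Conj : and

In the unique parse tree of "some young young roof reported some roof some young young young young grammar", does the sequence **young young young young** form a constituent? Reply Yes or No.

[S [NP [Det some] [AP [Adj young] [AP [Adj young]]] [N roof]] [VP [V reported] [NP [Det some] [N roof]] [NP [Det some] [AP [Adj young] [AP [Adj young] [AP [Adj young] [AP [Adj young]]]]] [N grammar]]]]
The words 'young young young young' are exhaustively dominated by a single AP node (built by AP → Adj AP), so they form a constituent.

Yes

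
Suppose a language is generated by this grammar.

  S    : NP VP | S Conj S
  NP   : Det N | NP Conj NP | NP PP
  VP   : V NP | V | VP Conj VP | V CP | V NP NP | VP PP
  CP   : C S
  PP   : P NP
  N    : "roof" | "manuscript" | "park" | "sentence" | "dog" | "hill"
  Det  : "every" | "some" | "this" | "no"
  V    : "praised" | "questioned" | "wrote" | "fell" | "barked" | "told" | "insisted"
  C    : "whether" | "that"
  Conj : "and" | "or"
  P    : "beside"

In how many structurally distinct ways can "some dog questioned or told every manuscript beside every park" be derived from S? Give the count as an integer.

Two of the 3 distinct bracketings:
[S [NP [Det some] [N dog]] [VP [VP [V questioned]] [Conj or] [VP [V told] [NP [NP [Det every] [N manuscript]] [PP [P beside] [NP [Det every] [N park]]]]]]]
[S [NP [Det some] [N dog]] [VP [VP [V questioned]] [Conj or] [VP [VP [V told] [NP [Det every] [N manuscript]]] [PP [P beside] [NP [Det every] [N park]]]]]]
The difference turns on whether NP → NP PP is used at the relevant span, versus an alternative expansion of NP.

3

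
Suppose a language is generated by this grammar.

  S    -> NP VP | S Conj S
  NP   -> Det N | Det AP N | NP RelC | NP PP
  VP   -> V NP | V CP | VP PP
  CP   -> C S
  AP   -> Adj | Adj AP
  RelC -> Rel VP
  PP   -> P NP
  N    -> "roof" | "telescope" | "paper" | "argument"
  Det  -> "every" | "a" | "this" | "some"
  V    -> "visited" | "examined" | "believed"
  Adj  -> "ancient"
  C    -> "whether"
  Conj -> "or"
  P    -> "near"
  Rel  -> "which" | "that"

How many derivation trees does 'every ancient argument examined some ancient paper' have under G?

[S [NP [Det every] [AP [Adj ancient]] [N argument]] [VP [V examined] [NP [Det some] [AP [Adj ancient]] [N paper]]]]
No rule offers an alternative attachment or grouping for any span, so this is the only derivation.

1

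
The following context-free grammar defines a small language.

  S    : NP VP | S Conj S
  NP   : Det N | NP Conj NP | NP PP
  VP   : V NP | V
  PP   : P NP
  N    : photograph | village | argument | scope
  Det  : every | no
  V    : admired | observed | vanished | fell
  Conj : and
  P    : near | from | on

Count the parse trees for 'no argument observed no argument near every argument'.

[S [NP [Det no] [N argument]] [VP [V observed] [NP [NP [Det no] [N argument]] [PP [P near] [NP [Det every] [N argument]]]]]]
No rule offers an alternative attachment or grouping for any span, so this is the only derivation.

1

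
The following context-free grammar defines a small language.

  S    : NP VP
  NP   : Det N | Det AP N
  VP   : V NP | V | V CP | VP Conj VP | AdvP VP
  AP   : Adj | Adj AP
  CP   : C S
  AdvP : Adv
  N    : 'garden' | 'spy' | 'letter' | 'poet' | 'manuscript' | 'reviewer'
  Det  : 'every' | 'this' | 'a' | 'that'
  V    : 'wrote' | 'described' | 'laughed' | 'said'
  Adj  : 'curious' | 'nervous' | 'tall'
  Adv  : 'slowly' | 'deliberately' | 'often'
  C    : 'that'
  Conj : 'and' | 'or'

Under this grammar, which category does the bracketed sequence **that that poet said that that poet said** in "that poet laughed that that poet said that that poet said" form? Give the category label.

[S [NP [Det that] [N poet]] [VP [V laughed] [CP [C that] [S [NP [Det that] [N poet]] [VP [V said] [CP [C that] [S [NP [Det that] [N poet]] [VP [V said]]]]]]]]]
The span 'that that poet said that that poet said' is the CP node built by CP → C S.

CP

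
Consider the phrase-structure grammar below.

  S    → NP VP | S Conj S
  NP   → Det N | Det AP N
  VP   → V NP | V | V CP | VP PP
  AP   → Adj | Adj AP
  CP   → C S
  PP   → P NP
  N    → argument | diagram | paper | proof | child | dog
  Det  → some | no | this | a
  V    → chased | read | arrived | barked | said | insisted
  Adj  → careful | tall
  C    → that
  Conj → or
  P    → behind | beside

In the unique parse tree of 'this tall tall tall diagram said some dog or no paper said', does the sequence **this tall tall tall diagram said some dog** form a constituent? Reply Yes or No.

[S [S [NP [Det this] [AP [Adj tall] [AP [Adj tall] [AP [Adj tall]]]] [N diagram]] [VP [V said] [NP [Det some] [N dog]]]] [Conj or] [S [NP [Det no] [N paper]] [VP [V said]]]]
The words 'this tall tall tall diagram said some dog' are exhaustively dominated by a single S node (built by S → NP VP), so they form a constituent.

Yes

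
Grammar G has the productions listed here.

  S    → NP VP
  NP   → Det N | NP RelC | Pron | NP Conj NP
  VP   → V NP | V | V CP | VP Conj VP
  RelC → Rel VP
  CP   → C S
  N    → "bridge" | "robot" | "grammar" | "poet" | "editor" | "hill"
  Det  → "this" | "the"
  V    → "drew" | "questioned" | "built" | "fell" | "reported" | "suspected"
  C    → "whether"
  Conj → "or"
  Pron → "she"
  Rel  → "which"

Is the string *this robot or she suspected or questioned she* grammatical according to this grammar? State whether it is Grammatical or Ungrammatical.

S
  NP
    NP
      Det: this
      N: robot
    Conj: or
    NP
      Pron: she
  VP
    VP
      V: suspected
    Conj: or
    VP
      V: questioned
      NP
        Pron: she
Every word is introduced by a lexical rule and the phrasal rules combine the resulting categories into a single S.

Grammatical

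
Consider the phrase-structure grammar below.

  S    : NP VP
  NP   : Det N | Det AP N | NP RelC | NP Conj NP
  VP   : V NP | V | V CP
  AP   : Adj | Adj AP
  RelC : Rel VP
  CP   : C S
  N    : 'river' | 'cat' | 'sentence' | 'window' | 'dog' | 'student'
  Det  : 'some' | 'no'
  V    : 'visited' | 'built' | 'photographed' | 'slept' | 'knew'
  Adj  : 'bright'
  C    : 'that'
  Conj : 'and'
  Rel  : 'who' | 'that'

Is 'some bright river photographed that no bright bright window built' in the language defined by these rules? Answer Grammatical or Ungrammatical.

S
  NP
    Det: some
    AP
      Adj: bright
    N: river
  VP
    V: photographed
    CP
      C: that
      S
        NP
          Det: no
          AP
            Adj: bright
            AP
              Adj: bright
          N: window
        VP
          V: built
Each bracket corresponds to one application of a listed rule, so the string is derivable from S.

Grammatical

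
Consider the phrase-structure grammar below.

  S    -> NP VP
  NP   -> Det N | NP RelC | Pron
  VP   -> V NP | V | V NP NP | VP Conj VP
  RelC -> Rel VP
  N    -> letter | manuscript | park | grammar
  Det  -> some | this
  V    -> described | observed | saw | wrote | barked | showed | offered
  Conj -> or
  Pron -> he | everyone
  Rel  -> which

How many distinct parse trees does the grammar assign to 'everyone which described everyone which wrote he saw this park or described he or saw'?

Two of the 6 distinct bracketings:
[S [NP [NP [Pron everyone]] [RelC [Rel which] [VP [V described] [NP [NP [Pron everyone]] [RelC [Rel which] [VP [V wrote] [NP [Pron he]]]]]]]] [VP [VP [V saw] [NP [Det this] [N park]]] [Conj or] [VP [VP [V described] [NP [Pron he]]] [Conj or] [VP [V saw]]]]]
[S [NP [NP [Pron everyone]] [RelC [Rel which] [VP [V described] [NP [NP [Pron everyone]] [RelC [Rel which] [VP [V wrote] [NP [Pron he]]]]]]]] [VP [VP [VP [V saw] [NP [Det this] [N park]]] [Conj or] [VP [V described] [NP [Pron he]]]] [Conj or] [VP [V saw]]]]
The trees differ in how a recursive rule is bracketed over the same span.

6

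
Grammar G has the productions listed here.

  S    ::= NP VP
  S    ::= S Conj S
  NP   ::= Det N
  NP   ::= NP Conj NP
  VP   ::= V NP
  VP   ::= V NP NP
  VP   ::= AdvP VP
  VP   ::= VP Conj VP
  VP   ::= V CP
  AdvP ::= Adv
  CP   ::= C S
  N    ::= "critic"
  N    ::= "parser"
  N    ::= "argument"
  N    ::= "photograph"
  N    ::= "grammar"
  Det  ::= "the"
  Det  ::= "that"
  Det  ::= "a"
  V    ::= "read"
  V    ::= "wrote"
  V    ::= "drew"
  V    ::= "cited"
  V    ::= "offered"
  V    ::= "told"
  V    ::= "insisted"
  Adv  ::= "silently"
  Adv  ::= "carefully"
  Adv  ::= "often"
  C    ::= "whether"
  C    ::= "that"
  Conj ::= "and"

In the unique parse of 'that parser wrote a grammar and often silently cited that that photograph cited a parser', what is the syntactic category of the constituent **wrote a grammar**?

[S [NP [Det that] [N parser]] [VP [VP [V wrote] [NP [Det a] [N grammar]]] [Conj and] [VP [AdvP [Adv often]] [VP [AdvP [Adv silently]] [VP [V cited] [CP [C that] [S [NP [Det that] [N photograph]] [VP [V cited] [NP [Det a] [N parser]]]]]]]]]]
The span 'wrote a grammar' is the VP node built by VP → V NP.

VP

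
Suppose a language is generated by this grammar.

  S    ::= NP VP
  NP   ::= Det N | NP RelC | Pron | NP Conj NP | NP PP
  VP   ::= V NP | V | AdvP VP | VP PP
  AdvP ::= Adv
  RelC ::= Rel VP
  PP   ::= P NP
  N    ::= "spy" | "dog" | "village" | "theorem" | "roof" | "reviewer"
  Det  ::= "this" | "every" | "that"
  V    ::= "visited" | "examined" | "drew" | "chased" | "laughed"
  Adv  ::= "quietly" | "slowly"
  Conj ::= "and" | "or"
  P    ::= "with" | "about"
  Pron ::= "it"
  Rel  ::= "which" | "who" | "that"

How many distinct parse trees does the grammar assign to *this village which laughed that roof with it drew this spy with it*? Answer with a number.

6

Two of the 6 distinct bracketings:
[S [NP [NP [Det this] [N village]] [RelC [Rel which] [VP [V laughed] [NP [NP [Det that] [N roof]] [PP [P with] [NP [Pron it]]]]]]] [VP [V drew] [NP [NP [Det this] [N spy]] [PP [P with] [NP [Pron it]]]]]]
[S [NP [NP [Det this] [N village]] [RelC [Rel which] [VP [V laughed] [NP [NP [Det that] [N roof]] [PP [P with] [NP [Pron it]]]]]]] [VP [VP [V drew] [NP [Det this] [N spy]]] [PP [P with] [NP [Pron it]]]]]
The difference turns on whether VP → VP PP is used at the relevant span, versus an alternative expansion of VP.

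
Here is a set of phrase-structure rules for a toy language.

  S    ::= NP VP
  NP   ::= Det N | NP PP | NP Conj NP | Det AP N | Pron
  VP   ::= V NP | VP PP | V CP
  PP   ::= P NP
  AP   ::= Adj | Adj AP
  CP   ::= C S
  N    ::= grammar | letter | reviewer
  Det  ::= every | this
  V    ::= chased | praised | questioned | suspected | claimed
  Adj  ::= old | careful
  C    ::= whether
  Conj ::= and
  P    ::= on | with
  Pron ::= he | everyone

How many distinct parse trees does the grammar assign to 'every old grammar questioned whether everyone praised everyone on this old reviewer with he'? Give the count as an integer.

9

Two of the 9 distinct bracketings:
[S [NP [Det every] [AP [Adj old]] [N grammar]] [VP [VP [V questioned] [CP [C whether] [S [NP [Pron everyone]] [VP [V praised] [NP [Pron everyone]]]]]] [PP [P on] [NP [NP [Det this] [AP [Adj old]] [N reviewer]] [PP [P with] [NP [Pron he]]]]]]]
[S [NP [Det every] [AP [Adj old]] [N grammar]] [VP [VP [VP [V questioned] [CP [C whether] [S [NP [Pron everyone]] [VP [V praised] [NP [Pron everyone]]]]]] [PP [P on] [NP [Det this] [AP [Adj old]] [N reviewer]]]] [PP [P with] [NP [Pron he]]]]]
The difference turns on whether NP → NP PP is used at the relevant span, versus an alternative expansion of NP.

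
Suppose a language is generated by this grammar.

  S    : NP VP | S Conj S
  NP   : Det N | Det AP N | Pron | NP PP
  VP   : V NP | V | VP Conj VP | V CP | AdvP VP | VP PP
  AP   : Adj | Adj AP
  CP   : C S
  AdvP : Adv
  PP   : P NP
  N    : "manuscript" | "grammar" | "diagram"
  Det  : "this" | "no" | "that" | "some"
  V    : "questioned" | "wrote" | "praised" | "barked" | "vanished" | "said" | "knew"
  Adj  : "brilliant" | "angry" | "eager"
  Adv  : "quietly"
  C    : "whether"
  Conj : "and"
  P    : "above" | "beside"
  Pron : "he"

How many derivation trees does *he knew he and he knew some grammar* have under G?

[S [S [NP [Pron he]] [VP [V knew] [NP [Pron he]]]] [Conj and] [S [NP [Pron he]] [VP [V knew] [NP [Det some] [N grammar]]]]]
No rule offers an alternative attachment or grouping for any span, so this is the only derivation.

1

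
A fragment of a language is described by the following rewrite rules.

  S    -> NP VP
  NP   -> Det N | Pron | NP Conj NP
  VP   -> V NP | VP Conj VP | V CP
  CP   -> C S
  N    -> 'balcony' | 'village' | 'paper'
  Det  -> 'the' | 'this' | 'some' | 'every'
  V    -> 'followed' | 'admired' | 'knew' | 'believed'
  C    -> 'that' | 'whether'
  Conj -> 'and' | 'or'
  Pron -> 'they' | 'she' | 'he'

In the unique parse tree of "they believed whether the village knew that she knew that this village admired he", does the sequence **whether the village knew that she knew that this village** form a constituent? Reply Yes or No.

[S [NP [Pron they]] [VP [V believed] [CP [C whether] [S [NP [Det the] [N village]] [VP [V knew] [CP [C that] [S [NP [Pron she]] [VP [V knew] [CP [C that] [S [NP [Det this] [N village]] [VP [V admired] [NP [Pron he]]]]]]]]]]]]]
The smallest constituent containing 'whether the village knew that she knew that this village' is the CP spanning 'whether the village knew that she knew that this village admired he'; no single node in the tree dominates exactly the given words.

No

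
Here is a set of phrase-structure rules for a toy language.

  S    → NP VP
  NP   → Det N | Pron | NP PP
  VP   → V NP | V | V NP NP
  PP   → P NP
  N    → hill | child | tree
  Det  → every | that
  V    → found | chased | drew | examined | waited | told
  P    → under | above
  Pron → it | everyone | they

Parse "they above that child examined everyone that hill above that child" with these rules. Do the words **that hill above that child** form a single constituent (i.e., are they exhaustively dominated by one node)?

Yes

[S [NP [NP [Pron they]] [PP [P above] [NP [Det that] [N child]]]] [VP [V examined] [NP [Pron everyone]] [NP [NP [Det that] [N hill]] [PP [P above] [NP [Det that] [N child]]]]]]
The words 'that hill above that child' are exhaustively dominated by a single NP node (built by NP → NP PP), so they form a constituent.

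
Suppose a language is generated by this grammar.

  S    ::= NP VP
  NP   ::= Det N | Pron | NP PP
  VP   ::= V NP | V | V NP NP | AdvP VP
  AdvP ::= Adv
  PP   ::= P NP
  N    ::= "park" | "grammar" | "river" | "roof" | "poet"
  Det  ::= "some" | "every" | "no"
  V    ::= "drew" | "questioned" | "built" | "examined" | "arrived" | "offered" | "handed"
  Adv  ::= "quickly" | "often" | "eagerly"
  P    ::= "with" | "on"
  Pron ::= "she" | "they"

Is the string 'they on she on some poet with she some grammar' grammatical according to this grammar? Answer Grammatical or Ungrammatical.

For S → NP VP, every NP-prefix leaves a non-VP remainder: after 'they' the remainder is not a VP; after 'they on she' the remainder is not a VP; after 'they on she on some poet' the remainder is not a VP (and 1 more).

Ungrammatical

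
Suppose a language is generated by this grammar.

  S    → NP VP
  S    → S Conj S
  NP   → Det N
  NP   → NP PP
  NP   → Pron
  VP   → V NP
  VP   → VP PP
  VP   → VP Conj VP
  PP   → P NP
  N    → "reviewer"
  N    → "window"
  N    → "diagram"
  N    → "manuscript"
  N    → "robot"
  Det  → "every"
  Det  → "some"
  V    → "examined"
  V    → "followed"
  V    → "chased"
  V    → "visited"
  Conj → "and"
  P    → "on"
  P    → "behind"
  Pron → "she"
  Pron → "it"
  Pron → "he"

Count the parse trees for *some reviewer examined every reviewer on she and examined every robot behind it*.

6

Two of the 6 distinct bracketings:
[S [NP [Det some] [N reviewer]] [VP [VP [VP [V examined] [NP [NP [Det every] [N reviewer]] [PP [P on] [NP [Pron she]]]]] [Conj and] [VP [V examined] [NP [Det every] [N robot]]]] [PP [P behind] [NP [Pron it]]]]]
[S [NP [Det some] [N reviewer]] [VP [VP [VP [VP [V examined] [NP [Det every] [N reviewer]]] [PP [P on] [NP [Pron she]]]] [Conj and] [VP [V examined] [NP [Det every] [N robot]]]] [PP [P behind] [NP [Pron it]]]]]
The difference turns on whether NP → NP PP is used at the relevant span, versus an alternative expansion of NP.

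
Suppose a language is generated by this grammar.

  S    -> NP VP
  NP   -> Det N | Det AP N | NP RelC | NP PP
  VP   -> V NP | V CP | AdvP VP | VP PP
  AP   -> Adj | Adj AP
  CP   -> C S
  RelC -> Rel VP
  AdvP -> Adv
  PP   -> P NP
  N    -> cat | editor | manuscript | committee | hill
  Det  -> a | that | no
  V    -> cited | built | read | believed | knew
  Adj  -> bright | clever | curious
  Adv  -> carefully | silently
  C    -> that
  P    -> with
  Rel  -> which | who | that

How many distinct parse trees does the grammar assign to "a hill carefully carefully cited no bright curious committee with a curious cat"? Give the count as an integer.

4

Two of the 4 distinct bracketings:
[S [NP [Det a] [N hill]] [VP [AdvP [Adv carefully]] [VP [AdvP [Adv carefully]] [VP [V cited] [NP [NP [Det no] [AP [Adj bright] [AP [Adj curious]]] [N committee]] [PP [P with] [NP [Det a] [AP [Adj curious]] [N cat]]]]]]]]
[S [NP [Det a] [N hill]] [VP [AdvP [Adv carefully]] [VP [AdvP [Adv carefully]] [VP [VP [V cited] [NP [Det no] [AP [Adj bright] [AP [Adj curious]]] [N committee]]] [PP [P with] [NP [Det a] [AP [Adj curious]] [N cat]]]]]]]
The difference turns on whether NP → NP PP is used at the relevant span, versus an alternative expansion of NP.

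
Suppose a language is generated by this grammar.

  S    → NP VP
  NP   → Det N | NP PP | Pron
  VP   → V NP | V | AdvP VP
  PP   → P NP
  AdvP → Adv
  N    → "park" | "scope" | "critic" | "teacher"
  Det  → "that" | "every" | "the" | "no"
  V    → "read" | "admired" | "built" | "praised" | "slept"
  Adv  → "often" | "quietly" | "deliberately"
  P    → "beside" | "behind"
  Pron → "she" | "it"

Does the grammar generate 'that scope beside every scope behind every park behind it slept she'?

Grammatical

S
  NP
    NP
      Det: that
      N: scope
    PP
      P: beside
      NP
        NP
          Det: every
          N: scope
        PP
          P: behind
          NP
            NP
              Det: every
              N: park
            PP
              P: behind
              NP
                Pron: it
  VP
    V: slept
    NP
      Pron: she
Each bracket corresponds to one application of a listed rule, so the string is derivable from S.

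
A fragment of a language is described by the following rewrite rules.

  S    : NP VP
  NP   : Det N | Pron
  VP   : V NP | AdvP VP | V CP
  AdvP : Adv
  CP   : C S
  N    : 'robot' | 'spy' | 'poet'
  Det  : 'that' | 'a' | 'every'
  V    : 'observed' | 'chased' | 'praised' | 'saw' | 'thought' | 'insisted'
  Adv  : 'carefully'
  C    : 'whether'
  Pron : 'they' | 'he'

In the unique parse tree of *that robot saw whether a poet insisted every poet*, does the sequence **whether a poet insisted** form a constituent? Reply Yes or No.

No

[S [NP [Det that] [N robot]] [VP [V saw] [CP [C whether] [S [NP [Det a] [N poet]] [VP [V insisted] [NP [Det every] [N poet]]]]]]]
The smallest constituent containing 'whether a poet insisted' is the CP spanning 'whether a poet insisted every poet'; no single node in the tree dominates exactly the given words.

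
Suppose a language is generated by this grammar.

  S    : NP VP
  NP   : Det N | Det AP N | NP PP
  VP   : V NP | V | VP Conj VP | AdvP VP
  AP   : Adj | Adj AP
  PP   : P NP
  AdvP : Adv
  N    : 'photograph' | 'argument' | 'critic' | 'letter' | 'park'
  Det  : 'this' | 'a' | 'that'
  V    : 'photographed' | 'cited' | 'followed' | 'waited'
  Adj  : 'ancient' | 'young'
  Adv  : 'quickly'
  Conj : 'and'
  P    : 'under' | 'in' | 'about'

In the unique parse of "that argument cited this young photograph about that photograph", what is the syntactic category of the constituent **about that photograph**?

S
  NP
    Det: that
    N: argument
  VP
    V: cited
    NP
      NP
        Det: this
        AP
          Adj: young
        N: photograph
      PP
        P: about
        NP
          Det: that
          N: photograph
The span 'about that photograph' is the PP node built by PP → P NP.

PP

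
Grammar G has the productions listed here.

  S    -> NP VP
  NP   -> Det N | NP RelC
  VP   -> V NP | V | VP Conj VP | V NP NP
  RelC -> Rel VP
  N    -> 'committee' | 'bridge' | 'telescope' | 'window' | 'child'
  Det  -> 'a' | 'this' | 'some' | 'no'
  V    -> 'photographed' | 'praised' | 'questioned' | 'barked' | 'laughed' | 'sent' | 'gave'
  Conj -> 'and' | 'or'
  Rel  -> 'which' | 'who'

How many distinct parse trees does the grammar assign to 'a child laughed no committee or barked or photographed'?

2

The two bracketings:
[S [NP [Det a] [N child]] [VP [VP [V laughed] [NP [Det no] [N committee]]] [Conj or] [VP [VP [V barked]] [Conj or] [VP [V photographed]]]]]
[S [NP [Det a] [N child]] [VP [VP [VP [V laughed] [NP [Det no] [N committee]]] [Conj or] [VP [V barked]]] [Conj or] [VP [V photographed]]]]
The trees differ in how a recursive rule is bracketed over the same span.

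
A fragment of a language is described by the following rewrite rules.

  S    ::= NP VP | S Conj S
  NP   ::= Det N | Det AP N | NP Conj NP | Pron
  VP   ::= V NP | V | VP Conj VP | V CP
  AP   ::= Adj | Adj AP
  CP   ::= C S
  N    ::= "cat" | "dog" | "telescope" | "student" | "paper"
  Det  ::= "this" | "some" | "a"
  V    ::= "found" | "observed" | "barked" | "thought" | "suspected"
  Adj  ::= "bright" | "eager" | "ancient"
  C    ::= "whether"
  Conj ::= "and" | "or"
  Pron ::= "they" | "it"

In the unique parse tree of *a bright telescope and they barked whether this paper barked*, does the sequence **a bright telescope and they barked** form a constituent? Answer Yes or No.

No

[S [NP [NP [Det a] [AP [Adj bright]] [N telescope]] [Conj and] [NP [Pron they]]] [VP [V barked] [CP [C whether] [S [NP [Det this] [N paper]] [VP [V barked]]]]]]
The smallest constituent containing 'a bright telescope and they barked' is the S spanning 'a bright telescope and they barked whether this paper barked'; no single node in the tree dominates exactly the given words.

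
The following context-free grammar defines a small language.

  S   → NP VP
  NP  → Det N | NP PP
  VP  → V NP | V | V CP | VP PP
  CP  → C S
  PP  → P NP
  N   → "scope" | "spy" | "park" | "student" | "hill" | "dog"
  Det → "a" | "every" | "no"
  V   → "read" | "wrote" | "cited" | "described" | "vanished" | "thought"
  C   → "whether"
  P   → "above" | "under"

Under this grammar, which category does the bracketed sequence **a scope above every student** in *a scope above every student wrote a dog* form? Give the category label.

NP

[S [NP [NP [Det a] [N scope]] [PP [P above] [NP [Det every] [N student]]]] [VP [V wrote] [NP [Det a] [N dog]]]]
The span 'a scope above every student' is the NP node built by NP → NP PP.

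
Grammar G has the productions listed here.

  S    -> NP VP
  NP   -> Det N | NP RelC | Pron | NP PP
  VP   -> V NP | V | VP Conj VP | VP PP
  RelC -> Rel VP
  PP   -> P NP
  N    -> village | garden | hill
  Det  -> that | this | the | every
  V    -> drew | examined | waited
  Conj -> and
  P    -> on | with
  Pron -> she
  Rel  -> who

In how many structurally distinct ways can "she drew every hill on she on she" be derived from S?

Two of the 5 distinct bracketings:
[S [NP [Pron she]] [VP [V drew] [NP [NP [Det every] [N hill]] [PP [P on] [NP [NP [Pron she]] [PP [P on] [NP [Pron she]]]]]]]]
[S [NP [Pron she]] [VP [V drew] [NP [NP [NP [Det every] [N hill]] [PP [P on] [NP [Pron she]]]] [PP [P on] [NP [Pron she]]]]]]
The trees differ in how a recursive rule is bracketed over the same span.

5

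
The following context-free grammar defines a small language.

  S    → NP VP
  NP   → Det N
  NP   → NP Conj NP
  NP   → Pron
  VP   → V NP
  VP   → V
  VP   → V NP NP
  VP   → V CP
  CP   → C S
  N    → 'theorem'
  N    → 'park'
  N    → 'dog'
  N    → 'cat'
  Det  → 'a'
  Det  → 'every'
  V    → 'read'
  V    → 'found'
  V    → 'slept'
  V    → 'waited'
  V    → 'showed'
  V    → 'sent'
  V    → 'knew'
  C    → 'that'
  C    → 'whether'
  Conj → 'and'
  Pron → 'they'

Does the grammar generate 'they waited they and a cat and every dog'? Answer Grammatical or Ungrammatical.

[S [NP [Pron they]] [VP [V waited] [NP [NP [Pron they]] [Conj and] [NP [NP [Det a] [N cat]] [Conj and] [NP [Det every] [N dog]]]]]]
Each bracket corresponds to one application of a listed rule, so the string is derivable from S.

Grammatical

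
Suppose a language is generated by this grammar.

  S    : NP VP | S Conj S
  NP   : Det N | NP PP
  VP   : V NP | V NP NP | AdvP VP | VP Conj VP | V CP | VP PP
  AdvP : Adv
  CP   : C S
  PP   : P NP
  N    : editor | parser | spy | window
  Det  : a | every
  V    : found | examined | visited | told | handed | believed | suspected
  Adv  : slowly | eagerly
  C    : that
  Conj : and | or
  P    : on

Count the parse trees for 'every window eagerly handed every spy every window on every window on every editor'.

9

Two of the 9 distinct bracketings:
[S [NP [Det every] [N window]] [VP [AdvP [Adv eagerly]] [VP [V handed] [NP [Det every] [N spy]] [NP [NP [Det every] [N window]] [PP [P on] [NP [NP [Det every] [N window]] [PP [P on] [NP [Det every] [N editor]]]]]]]]]
[S [NP [Det every] [N window]] [VP [AdvP [Adv eagerly]] [VP [V handed] [NP [Det every] [N spy]] [NP [NP [NP [Det every] [N window]] [PP [P on] [NP [Det every] [N window]]]] [PP [P on] [NP [Det every] [N editor]]]]]]]
The trees differ in how a recursive rule is bracketed over the same span.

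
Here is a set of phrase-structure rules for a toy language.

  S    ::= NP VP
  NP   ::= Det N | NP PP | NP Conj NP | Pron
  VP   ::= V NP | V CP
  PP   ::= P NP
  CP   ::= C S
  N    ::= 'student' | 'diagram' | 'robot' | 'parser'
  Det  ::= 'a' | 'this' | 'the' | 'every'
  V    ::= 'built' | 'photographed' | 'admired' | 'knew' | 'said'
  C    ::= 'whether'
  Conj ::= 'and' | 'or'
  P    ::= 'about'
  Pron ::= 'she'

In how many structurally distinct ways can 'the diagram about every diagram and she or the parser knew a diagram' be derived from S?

Two of the 5 distinct bracketings:
[S [NP [NP [Det the] [N diagram]] [PP [P about] [NP [NP [Det every] [N diagram]] [Conj and] [NP [NP [Pron she]] [Conj or] [NP [Det the] [N parser]]]]]] [VP [V knew] [NP [Det a] [N diagram]]]]
[S [NP [NP [Det the] [N diagram]] [PP [P about] [NP [NP [NP [Det every] [N diagram]] [Conj and] [NP [Pron she]]] [Conj or] [NP [Det the] [N parser]]]]] [VP [V knew] [NP [Det a] [N diagram]]]]
The trees differ in how a recursive rule is bracketed over the same span.

5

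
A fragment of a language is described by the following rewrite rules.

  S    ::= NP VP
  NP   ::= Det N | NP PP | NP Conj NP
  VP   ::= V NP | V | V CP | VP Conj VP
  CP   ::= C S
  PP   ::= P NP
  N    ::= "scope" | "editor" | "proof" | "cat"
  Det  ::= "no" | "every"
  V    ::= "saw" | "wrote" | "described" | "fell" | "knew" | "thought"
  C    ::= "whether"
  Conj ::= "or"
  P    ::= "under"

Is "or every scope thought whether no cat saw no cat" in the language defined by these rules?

Ungrammatical

For S → NP VP, no prefix of the string parses as an NP.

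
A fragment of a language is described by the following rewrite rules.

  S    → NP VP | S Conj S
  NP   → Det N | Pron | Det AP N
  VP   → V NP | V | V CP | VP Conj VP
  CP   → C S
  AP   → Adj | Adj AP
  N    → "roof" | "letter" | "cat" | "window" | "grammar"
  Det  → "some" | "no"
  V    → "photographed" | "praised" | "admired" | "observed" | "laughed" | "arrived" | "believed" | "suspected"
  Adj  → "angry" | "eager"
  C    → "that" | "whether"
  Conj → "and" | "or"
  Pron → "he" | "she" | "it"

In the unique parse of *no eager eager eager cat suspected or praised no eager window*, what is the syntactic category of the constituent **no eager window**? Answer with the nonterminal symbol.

NP

[S [NP [Det no] [AP [Adj eager] [AP [Adj eager] [AP [Adj eager]]]] [N cat]] [VP [VP [V suspected]] [Conj or] [VP [V praised] [NP [Det no] [AP [Adj eager]] [N window]]]]]
The span 'no eager window' is the NP node built by NP → Det AP N.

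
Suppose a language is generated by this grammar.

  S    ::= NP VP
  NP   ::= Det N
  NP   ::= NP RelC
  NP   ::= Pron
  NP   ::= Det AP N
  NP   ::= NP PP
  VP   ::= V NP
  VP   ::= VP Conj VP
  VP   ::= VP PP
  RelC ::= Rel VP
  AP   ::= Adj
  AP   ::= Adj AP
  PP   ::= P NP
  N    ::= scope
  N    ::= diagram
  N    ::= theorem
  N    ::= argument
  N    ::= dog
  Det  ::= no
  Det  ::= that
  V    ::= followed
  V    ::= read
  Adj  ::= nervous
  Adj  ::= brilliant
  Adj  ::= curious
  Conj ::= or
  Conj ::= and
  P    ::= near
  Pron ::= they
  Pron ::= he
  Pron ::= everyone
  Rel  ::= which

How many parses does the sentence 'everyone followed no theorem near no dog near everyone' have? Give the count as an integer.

Two of the 5 distinct bracketings:
[S [NP [Pron everyone]] [VP [V followed] [NP [NP [Det no] [N theorem]] [PP [P near] [NP [NP [Det no] [N dog]] [PP [P near] [NP [Pron everyone]]]]]]]]
[S [NP [Pron everyone]] [VP [V followed] [NP [NP [NP [Det no] [N theorem]] [PP [P near] [NP [Det no] [N dog]]]] [PP [P near] [NP [Pron everyone]]]]]]
The trees differ in how a recursive rule is bracketed over the same span.

5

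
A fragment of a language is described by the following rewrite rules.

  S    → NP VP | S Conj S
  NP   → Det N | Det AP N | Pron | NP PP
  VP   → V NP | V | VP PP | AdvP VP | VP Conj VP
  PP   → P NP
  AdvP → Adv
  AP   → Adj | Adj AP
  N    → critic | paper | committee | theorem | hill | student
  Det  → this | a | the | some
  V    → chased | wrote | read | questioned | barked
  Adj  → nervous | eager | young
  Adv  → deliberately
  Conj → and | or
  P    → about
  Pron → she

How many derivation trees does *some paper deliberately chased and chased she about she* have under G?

7

Two of the 7 distinct bracketings:
[S [NP [Det some] [N paper]] [VP [VP [AdvP [Adv deliberately]] [VP [VP [V chased]] [Conj and] [VP [V chased] [NP [Pron she]]]]] [PP [P about] [NP [Pron she]]]]]
[S [NP [Det some] [N paper]] [VP [VP [VP [AdvP [Adv deliberately]] [VP [V chased]]] [Conj and] [VP [V chased] [NP [Pron she]]]] [PP [P about] [NP [Pron she]]]]]
The trees differ in how a recursive rule is bracketed over the same span.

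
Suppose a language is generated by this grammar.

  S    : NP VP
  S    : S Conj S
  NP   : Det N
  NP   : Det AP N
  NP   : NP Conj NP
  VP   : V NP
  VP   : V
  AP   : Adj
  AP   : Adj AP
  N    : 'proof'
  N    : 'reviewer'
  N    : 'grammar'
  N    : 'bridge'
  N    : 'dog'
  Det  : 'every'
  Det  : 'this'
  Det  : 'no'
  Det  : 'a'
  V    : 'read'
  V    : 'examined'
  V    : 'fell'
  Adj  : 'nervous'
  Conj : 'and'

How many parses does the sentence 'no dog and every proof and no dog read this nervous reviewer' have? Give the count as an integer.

2

The two bracketings:
[S [NP [NP [Det no] [N dog]] [Conj and] [NP [NP [Det every] [N proof]] [Conj and] [NP [Det no] [N dog]]]] [VP [V read] [NP [Det this] [AP [Adj nervous]] [N reviewer]]]]
[S [NP [NP [NP [Det no] [N dog]] [Conj and] [NP [Det every] [N proof]]] [Conj and] [NP [Det no] [N dog]]] [VP [V read] [NP [Det this] [AP [Adj nervous]] [N reviewer]]]]
The trees differ in how a recursive rule is bracketed over the same span.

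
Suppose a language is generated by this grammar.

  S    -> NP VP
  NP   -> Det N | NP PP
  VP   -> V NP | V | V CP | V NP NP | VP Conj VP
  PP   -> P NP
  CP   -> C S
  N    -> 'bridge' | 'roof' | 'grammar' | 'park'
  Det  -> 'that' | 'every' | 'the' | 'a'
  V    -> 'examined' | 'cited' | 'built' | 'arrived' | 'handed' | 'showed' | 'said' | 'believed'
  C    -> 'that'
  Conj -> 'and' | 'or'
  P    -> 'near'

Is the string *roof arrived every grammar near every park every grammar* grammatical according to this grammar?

Ungrammatical

For S → NP VP, no prefix of the string parses as an NP.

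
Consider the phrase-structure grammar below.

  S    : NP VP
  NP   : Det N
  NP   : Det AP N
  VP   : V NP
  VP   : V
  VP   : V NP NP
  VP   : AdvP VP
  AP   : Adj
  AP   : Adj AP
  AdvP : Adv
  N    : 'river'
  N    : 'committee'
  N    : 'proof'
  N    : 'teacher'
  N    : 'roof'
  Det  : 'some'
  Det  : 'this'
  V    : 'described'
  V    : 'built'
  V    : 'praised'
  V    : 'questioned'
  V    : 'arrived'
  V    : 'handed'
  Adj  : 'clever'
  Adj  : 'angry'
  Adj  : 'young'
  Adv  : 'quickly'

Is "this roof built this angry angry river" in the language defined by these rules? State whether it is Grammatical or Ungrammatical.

S
  NP
    Det: this
    N: roof
  VP
    V: built
    NP
      Det: this
      AP
        Adj: angry
        AP
          Adj: angry
      N: river
The bracketing above is licensed at every node by one of the given productions, with S at the root.

Grammatical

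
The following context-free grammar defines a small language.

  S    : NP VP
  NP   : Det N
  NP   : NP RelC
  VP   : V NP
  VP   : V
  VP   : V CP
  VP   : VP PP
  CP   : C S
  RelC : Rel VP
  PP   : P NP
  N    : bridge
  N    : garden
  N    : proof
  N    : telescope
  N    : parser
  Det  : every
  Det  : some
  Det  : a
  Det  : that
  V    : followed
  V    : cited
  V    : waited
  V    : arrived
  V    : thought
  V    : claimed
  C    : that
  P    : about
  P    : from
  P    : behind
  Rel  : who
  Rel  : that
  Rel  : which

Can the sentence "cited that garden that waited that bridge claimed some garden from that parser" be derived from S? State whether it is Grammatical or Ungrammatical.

Ungrammatical

For S → NP VP, no prefix of the string parses as an NP.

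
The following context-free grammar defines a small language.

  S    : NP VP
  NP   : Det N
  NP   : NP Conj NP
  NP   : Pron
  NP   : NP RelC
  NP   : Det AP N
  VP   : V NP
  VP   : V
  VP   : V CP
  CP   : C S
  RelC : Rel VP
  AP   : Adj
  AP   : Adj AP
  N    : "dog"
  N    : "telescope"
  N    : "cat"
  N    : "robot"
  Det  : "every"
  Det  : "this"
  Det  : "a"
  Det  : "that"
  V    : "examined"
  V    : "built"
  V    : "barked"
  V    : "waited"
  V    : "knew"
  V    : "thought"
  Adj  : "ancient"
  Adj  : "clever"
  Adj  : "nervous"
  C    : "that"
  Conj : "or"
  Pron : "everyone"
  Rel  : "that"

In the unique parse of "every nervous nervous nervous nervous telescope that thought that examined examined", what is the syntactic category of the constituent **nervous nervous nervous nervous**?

S
  NP
    NP
      NP
        Det: every
        AP
          Adj: nervous
          AP
            Adj: nervous
            AP
              Adj: nervous
              AP
                Adj: nervous
        N: telescope
      RelC
        Rel: that
        VP
          V: thought
    RelC
      Rel: that
      VP
        V: examined
  VP
    V: examined
The span 'nervous nervous nervous nervous' is the AP node built by AP → Adj AP.

AP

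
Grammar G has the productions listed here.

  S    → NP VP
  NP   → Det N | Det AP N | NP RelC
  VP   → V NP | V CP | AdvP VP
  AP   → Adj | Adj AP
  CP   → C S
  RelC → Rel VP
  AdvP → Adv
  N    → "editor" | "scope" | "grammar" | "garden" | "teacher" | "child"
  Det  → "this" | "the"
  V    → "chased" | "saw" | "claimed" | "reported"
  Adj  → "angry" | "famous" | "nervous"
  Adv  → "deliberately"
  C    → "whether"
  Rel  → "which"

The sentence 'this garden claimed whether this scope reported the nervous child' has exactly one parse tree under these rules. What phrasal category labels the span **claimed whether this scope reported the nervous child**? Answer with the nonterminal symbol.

S
  NP
    Det: this
    N: garden
  VP
    V: claimed
    CP
      C: whether
      S
        NP
          Det: this
          N: scope
        VP
          V: reported
          NP
            Det: the
            AP
              Adj: nervous
            N: child
The span 'claimed whether this scope reported the nervous child' is the VP node built by VP → V CP.

VP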